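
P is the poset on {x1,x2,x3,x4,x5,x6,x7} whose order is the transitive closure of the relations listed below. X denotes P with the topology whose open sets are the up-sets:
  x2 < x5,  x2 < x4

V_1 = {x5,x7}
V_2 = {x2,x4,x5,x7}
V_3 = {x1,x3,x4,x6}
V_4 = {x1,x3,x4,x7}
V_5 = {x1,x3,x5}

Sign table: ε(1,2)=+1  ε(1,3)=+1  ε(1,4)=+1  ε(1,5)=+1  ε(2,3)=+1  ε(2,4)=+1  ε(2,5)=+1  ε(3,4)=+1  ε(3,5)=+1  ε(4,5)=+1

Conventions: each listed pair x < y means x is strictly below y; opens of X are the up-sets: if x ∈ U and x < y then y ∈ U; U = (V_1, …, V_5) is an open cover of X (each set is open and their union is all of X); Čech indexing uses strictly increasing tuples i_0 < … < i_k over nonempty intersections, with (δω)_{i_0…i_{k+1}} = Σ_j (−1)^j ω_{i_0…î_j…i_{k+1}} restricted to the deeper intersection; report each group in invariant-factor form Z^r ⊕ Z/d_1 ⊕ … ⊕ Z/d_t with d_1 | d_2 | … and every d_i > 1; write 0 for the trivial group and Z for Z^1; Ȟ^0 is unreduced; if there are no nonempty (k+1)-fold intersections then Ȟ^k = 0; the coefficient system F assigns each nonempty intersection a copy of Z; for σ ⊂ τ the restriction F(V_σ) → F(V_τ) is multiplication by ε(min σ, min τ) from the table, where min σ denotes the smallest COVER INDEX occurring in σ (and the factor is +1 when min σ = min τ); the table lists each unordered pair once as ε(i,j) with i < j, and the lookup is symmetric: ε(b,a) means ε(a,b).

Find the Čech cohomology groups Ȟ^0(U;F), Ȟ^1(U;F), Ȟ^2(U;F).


nonempty intersections:
  V12={x5,x7} V14={x7} V15={x5} V23={x4} V24={x4,x7} V25={x5} V34={x1,x3,x4} V35={x1,x3} V45={x1,x3}
  V124={x7} V125={x5} V234={x4} V345={x1,x3}
C dims 5,9,4; δ0: rk 4, SNF 1^4; δ1: rk 4, SNF 1^4
Ȟ^0: (5−4)−0=1 ⇒ Z
Ȟ^1: (9−4)−4=1 ⇒ Z
Ȟ^2: (4−0)−4=0 ⇒ 0

Ȟ^0(U;F) ≅ Z,  Ȟ^1(U;F) ≅ Z,  Ȟ^2(U;F) ≅ 0


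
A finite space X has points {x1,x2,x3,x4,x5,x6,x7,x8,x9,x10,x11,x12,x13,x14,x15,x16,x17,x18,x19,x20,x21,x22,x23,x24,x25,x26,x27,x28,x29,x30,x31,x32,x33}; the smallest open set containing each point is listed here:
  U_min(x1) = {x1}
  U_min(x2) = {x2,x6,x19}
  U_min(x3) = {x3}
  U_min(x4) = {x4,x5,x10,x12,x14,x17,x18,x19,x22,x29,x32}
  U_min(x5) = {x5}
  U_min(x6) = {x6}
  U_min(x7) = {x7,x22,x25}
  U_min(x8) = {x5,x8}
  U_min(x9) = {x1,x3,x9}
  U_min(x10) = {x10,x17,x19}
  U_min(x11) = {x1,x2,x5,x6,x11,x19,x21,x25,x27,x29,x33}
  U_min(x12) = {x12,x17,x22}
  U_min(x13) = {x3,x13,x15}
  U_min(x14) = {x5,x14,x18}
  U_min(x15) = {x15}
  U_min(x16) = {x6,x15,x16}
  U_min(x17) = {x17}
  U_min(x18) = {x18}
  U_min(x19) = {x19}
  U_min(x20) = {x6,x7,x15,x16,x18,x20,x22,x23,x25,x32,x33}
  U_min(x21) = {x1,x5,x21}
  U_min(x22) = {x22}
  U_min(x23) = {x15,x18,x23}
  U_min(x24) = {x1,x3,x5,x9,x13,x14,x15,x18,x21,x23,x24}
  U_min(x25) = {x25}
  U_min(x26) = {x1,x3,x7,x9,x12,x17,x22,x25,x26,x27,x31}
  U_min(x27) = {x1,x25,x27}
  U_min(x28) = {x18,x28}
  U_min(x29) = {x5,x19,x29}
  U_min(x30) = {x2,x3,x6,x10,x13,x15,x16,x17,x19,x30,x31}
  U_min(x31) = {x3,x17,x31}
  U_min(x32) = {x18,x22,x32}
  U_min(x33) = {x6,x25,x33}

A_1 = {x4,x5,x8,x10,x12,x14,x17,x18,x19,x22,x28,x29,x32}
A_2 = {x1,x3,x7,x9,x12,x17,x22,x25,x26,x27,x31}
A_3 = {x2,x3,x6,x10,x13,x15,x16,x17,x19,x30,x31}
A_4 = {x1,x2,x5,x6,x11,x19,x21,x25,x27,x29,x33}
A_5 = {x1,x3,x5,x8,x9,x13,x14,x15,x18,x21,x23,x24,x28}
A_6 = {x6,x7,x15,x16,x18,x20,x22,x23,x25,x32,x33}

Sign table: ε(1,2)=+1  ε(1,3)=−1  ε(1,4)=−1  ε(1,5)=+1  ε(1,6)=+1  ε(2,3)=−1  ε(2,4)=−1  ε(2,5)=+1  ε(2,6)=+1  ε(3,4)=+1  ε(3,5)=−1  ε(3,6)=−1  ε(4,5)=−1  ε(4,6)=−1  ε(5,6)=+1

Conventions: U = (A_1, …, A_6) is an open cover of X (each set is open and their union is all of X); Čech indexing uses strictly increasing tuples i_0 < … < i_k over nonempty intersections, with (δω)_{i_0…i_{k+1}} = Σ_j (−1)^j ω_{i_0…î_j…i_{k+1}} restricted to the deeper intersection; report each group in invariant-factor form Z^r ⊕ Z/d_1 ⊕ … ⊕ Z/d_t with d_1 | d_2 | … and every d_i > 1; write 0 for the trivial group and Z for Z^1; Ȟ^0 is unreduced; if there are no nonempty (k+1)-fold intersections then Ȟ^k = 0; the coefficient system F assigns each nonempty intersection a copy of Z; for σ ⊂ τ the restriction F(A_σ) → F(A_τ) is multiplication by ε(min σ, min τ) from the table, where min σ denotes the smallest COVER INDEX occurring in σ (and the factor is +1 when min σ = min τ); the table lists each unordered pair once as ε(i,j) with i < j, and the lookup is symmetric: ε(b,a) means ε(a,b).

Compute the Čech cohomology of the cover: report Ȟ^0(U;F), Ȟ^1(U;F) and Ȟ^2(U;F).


Ȟ^0 = Z; Ȟ^1 = 0; Ȟ^2 = Z/2

intersection data:
  A12={x12,x17,x22} A13={x10,x17,x19} A14={x5,x19,x29} A15={x5,x8,x14,x18,x28} A16={x18,x22,x32} A23={x3,x17,x31} A24={x1,x25,x27} A25={x1,x3,x9} A26={x7,x22,x25} A34={x2,x6,x19} A35={x3,x13,x15} A36={x6,x15,x16} A45={x1,x5,x21} A46={x6,x25,x33} A56={x15,x18,x23}
  A123={x17} A126={x22} A134={x19} A145={x5} A156={x18} A235={x3} A245={x1} A246={x25} A346={x6} A356={x15}
C dims 6,15,10; δ0: rk 5, SNF 1^5; δ1: rk 10, SNF 1^9·2
Ȟ^0 = (6 − 5) − 0 = 1, so Ȟ^0 ≅ Z
Ȟ^1 = (15 − 10) − 5 = 0, so Ȟ^1 ≅ 0
Ȟ^2 = (10 − 0) − 10 = 0 plus torsion [2], so Ȟ^2 ≅ Z/2


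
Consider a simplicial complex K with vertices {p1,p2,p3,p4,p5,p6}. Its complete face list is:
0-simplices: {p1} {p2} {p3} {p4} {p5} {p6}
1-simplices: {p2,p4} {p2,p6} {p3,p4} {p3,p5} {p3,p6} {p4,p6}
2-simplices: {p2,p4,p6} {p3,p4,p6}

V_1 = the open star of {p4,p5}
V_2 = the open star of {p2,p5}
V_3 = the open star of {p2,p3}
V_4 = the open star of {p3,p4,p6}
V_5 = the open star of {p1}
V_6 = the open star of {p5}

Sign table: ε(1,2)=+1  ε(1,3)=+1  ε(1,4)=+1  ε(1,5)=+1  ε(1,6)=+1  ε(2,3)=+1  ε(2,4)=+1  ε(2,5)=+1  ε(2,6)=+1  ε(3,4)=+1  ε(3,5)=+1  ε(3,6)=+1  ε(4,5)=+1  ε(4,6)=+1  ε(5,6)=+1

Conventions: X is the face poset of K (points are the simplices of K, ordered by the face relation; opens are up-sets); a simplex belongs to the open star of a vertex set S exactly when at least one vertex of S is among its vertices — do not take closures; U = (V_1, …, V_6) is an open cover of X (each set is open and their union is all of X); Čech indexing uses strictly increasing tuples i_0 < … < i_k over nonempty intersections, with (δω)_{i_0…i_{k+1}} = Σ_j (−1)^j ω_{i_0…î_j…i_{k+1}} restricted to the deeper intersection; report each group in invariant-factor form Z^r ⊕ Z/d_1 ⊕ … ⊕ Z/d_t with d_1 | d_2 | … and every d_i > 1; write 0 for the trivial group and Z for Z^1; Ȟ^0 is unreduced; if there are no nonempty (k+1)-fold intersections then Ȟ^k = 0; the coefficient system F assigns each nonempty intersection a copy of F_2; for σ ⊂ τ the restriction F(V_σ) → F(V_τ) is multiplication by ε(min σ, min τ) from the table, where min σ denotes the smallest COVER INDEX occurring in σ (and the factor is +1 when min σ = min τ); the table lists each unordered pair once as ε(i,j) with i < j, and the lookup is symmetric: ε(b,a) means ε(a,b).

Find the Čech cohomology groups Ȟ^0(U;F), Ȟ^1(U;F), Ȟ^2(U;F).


Ȟ^0 = Z/2 ⊕ Z/2, Ȟ^1 = 0, Ȟ^2 = 0

nonempty intersections:
  V1={{p4},{p5},{p2,p4},{p3,p4},{p3,p5},{p4,p6},{p2,p4,p6},{p3,p4,p6}} V2={{p2},{p5},{p2,p4},{p2,p6},{p3,p5},{p2,p4,p6}} V3={{p2},{p3},{p2,p4},{p2,p6},{p3,p4},{p3,p5},{p3,p6},{p2,p4,p6},{p3,p4,p6}} V4={{p3},{p4},{p6},{p2,p4},{p2,p6},{p3,p4},{p3,p5},{p3,p6},{p4,p6},{p2,p4,p6},{p3,p4,p6}} V5={{p1}} V6={{p5},{p3,p5}}
  V12={{p5},{p2,p4},{p3,p5},{p2,p4,p6}} V13={{p2,p4},{p3,p4},{p3,p5},{p2,p4,p6},{p3,p4,p6}} V14={{p4},{p2,p4},{p3,p4},{p3,p5},{p4,p6},{p2,p4,p6},{p3,p4,p6}} V16={{p5},{p3,p5}} V23={{p2},{p2,p4},{p2,p6},{p3,p5},{p2,p4,p6}} V24={{p2,p4},{p2,p6},{p3,p5},{p2,p4,p6}} V26={{p5},{p3,p5}} V34={{p3},{p2,p4},{p2,p6},{p3,p4},{p3,p5},{p3,p6},{p2,p4,p6},{p3,p4,p6}} V36={{p3,p5}} V46={{p3,p5}}
  V123={{p2,p4},{p3,p5},{p2,p4,p6}} V124={{p2,p4},{p3,p5},{p2,p4,p6}} V126={{p5},{p3,p5}} V134={{p2,p4},{p3,p4},{p3,p5},{p2,p4,p6},{p3,p4,p6}} V136={{p3,p5}} V146={{p3,p5}} V234={{p2,p4},{p2,p6},{p3,p5},{p2,p4,p6}} V236={{p3,p5}} V246={{p3,p5}} V346={{p3,p5}}
  V1234={{p2,p4},{p3,p5},{p2,p4,p6}} V1236={{p3,p5}} V1246={{p3,p5}} V1346={{p3,p5}} V2346={{p3,p5}}
  V12346={{p3,p5}}
C dims 6,10,10,5; δ0: rk_F2 4; δ1: rk_F2 6; δ2: rk_F2 4
Ȟ^0: (6−4)−0=2 ⇒ Z/2 ⊕ Z/2
Ȟ^1: (10−6)−4=0 ⇒ 0
Ȟ^2: (10−4)−6=0 ⇒ 0


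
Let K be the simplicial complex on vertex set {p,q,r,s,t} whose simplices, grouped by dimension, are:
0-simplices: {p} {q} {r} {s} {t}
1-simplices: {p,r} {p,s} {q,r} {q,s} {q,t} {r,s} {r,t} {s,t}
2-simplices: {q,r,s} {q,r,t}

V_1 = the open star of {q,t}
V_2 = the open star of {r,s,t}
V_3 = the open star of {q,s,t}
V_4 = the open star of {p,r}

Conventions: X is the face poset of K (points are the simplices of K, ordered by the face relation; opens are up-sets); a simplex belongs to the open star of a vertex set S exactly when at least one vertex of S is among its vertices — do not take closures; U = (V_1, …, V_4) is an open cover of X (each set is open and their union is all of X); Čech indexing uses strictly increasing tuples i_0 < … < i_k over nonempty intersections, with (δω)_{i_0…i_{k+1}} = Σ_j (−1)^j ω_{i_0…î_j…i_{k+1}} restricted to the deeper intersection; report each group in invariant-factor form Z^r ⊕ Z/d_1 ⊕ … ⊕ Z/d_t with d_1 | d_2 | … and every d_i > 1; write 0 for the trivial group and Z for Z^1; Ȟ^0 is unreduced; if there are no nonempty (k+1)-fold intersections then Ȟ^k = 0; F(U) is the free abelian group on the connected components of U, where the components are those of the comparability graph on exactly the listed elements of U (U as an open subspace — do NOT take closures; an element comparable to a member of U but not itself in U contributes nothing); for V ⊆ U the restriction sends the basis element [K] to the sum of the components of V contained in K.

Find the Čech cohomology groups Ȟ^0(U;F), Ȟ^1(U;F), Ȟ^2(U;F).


intersection data:
  V1={{q},{t},{q,r},{q,s},{q,t},{r,t},{s,t},{q,r,s},{q,r,t}} V2={{r},{s},{t},{p,r},{p,s},{q,r},{q,s},{q,t},{r,s},{r,t},{s,t},{q,r,s},{q,r,t}} V3={{q},{s},{t},{p,s},{q,r},{q,s},{q,t},{r,s},{r,t},{s,t},{q,r,s},{q,r,t}} V4={{p},{r},{p,r},{p,s},{q,r},{r,s},{r,t},{q,r,s},{q,r,t}}
  V12={{t},{q,r},{q,s},{q,t},{r,t},{s,t},{q,r,s},{q,r,t}} V13={{q},{t},{q,r},{q,s},{q,t},{r,t},{s,t},{q,r,s},{q,r,t}} V14={{q,r},{r,t},{q,r,s},{q,r,t}} V23={{s},{t},{p,s},{q,r},{q,s},{q,t},{r,s},{r,t},{s,t},{q,r,s},{q,r,t}} V24={{r},{p,r},{p,s},{q,r},{r,s},{r,t},{q,r,s},{q,r,t}} V34={{p,s},{q,r},{r,s},{r,t},{q,r,s},{q,r,t}}
  V123={{t},{q,r},{q,s},{q,t},{r,t},{s,t},{q,r,s},{q,r,t}} V124={{q,r},{r,t},{q,r,s},{q,r,t}} V134={{q,r},{r,t},{q,r,s},{q,r,t}} V234={{p,s},{q,r},{r,s},{r,t},{q,r,s},{q,r,t}}
  V1234={{q,r},{r,t},{q,r,s},{q,r,t}}
components per intersection:
  V1: {{q},{t},{q,r},{q,s},{q,t},{r,t},{s,t},{q,r,s},{q,r,t}}
  V2: {{r},{s},{t},{p,r},{p,s},{q,r},{q,s},{q,t},{r,s},{r,t},{s,t},{q,r,s},{q,r,t}}
  V3: {{q},{s},{t},{p,s},{q,r},{q,s},{q,t},{r,s},{r,t},{s,t},{q,r,s},{q,r,t}}
  V4: {{p},{r},{p,r},{p,s},{q,r},{r,s},{r,t},{q,r,s},{q,r,t}}
  V12: {{t},{q,r},{q,s},{q,t},{r,t},{s,t},{q,r,s},{q,r,t}}
  V13: {{q},{t},{q,r},{q,s},{q,t},{r,t},{s,t},{q,r,s},{q,r,t}}
  V14: {{q,r},{r,t},{q,r,s},{q,r,t}}
  V23: {{s},{t},{p,s},{q,r},{q,s},{q,t},{r,s},{r,t},{s,t},{q,r,s},{q,r,t}}
  V24: {{r},{p,r},{q,r},{r,s},{r,t},{q,r,s},{q,r,t}} {{p,s}}
  V34: {{p,s}} {{q,r},{r,s},{r,t},{q,r,s},{q,r,t}}
  V123: {{t},{q,r},{q,s},{q,t},{r,t},{s,t},{q,r,s},{q,r,t}}
  V124: {{q,r},{r,t},{q,r,s},{q,r,t}}
  V134: {{q,r},{r,t},{q,r,s},{q,r,t}}
  V234: {{p,s}} {{q,r},{r,s},{r,t},{q,r,s},{q,r,t}}
  V1234: {{q,r},{r,t},{q,r,s},{q,r,t}}
C dims 4,8,5,1; δ0: rk 3, SNF 1^3; δ1: rk 4, SNF 1^4; δ2: rk 1, SNF 1^1
Ȟ^0 = (4 − 3) − 0 = 1, so Ȟ^0 ≅ Z
Ȟ^1 = (8 − 4) − 3 = 1, so Ȟ^1 ≅ Z
Ȟ^2 = (5 − 1) − 4 = 0, so Ȟ^2 ≅ 0

Ȟ^0(U;F) ≅ Z; Ȟ^1(U;F) ≅ Z; Ȟ^2(U;F) ≅ 0


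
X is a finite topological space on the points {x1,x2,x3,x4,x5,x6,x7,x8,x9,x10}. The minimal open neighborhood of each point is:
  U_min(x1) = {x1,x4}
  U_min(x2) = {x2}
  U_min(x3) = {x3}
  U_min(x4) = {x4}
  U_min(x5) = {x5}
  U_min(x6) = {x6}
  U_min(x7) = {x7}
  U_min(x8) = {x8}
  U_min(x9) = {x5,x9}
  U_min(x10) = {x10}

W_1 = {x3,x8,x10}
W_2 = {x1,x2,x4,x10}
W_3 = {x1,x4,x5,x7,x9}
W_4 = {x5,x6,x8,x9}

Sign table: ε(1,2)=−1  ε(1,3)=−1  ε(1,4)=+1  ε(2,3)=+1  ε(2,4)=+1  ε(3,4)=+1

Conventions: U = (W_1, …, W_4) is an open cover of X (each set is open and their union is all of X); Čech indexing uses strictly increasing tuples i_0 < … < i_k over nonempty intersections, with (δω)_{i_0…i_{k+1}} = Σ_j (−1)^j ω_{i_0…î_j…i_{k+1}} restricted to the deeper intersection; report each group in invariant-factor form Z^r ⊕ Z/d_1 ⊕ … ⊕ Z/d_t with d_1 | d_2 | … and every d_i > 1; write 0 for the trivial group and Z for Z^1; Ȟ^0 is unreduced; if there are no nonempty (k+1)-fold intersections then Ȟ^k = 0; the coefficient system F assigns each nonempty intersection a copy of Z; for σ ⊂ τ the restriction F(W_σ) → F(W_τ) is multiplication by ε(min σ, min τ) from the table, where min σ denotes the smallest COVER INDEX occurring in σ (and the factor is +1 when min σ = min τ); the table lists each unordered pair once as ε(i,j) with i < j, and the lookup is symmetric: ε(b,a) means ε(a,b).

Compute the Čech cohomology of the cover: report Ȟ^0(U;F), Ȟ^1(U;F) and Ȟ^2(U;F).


cover nerve:
  W12={x10} W14={x8} W23={x1,x4} W34={x5,x9}
C dims 4,4; δ0: rk 4, SNF 1^3·2
Ȟ^0: (4−4)−0=0 ⇒ 0
Ȟ^1: (4−0)−4=0 plus torsion [2] ⇒ Z/2
Ȟ^2: (0−0)−0=0 ⇒ 0

Ȟ^0 = 0,  Ȟ^1 = Z/2,  Ȟ^2 = 0


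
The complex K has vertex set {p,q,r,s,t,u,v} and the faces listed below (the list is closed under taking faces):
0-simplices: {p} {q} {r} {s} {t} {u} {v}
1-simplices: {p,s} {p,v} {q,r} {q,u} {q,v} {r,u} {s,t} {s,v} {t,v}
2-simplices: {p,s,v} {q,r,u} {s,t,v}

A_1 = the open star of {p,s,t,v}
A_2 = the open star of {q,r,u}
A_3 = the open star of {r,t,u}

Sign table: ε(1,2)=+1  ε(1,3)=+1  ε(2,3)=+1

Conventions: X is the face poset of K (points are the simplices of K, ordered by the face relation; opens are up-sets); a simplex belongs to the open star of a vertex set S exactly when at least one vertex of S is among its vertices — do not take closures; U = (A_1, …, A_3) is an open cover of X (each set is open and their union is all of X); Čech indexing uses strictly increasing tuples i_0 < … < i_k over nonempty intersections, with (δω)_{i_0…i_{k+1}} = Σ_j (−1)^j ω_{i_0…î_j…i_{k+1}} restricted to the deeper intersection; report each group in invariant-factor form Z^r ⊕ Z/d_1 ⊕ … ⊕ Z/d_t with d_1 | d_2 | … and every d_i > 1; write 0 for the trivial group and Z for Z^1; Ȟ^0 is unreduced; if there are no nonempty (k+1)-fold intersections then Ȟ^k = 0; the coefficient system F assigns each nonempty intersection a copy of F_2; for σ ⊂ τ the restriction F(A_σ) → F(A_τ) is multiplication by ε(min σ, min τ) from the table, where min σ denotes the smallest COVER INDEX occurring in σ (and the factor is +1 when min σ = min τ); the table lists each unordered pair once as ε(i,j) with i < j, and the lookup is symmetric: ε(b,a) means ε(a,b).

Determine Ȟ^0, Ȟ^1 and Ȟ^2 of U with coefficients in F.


Ȟ^0 ≅ Z/2,  Ȟ^1 ≅ Z/2,  Ȟ^2 ≅ 0

cover nerve:
  A1={{p},{s},{t},{v},{p,s},{p,v},{q,v},{s,t},{s,v},{t,v},{p,s,v},{s,t,v}} A2={{q},{r},{u},{q,r},{q,u},{q,v},{r,u},{q,r,u}} A3={{r},{t},{u},{q,r},{q,u},{r,u},{s,t},{t,v},{q,r,u},{s,t,v}}
  A12={{q,v}} A13={{t},{s,t},{t,v},{s,t,v}} A23={{r},{u},{q,r},{q,u},{r,u},{q,r,u}}
C dims 3,3; δ0: rk_F2 2
Ȟ^0: (3−2)−0=1 ⇒ Z/2
Ȟ^1: (3−0)−2=1 ⇒ Z/2
Ȟ^2: (0−0)−0=0 ⇒ 0


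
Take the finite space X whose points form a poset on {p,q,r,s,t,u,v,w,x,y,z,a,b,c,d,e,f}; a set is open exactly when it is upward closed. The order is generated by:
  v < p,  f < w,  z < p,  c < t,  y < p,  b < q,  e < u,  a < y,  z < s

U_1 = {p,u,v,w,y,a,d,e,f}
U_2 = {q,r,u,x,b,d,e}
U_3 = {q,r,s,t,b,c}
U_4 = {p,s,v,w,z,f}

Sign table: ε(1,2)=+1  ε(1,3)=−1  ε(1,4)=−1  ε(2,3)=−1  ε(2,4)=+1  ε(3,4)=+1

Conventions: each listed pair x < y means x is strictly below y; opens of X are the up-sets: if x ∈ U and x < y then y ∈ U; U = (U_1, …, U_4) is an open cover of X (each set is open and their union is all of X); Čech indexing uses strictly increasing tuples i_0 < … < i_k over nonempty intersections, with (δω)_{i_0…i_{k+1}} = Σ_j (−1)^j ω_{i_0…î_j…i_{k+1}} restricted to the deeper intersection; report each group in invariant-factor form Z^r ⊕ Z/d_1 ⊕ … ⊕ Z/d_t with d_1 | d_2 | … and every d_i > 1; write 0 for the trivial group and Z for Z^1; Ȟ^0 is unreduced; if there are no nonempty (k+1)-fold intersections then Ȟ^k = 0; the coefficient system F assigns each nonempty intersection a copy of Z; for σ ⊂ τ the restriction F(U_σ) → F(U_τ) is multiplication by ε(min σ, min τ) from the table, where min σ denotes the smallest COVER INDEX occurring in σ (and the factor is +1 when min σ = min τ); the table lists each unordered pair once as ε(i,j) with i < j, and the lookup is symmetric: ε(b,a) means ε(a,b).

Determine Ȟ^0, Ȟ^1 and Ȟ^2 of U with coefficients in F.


intersection data:
  U12={u,d,e} U14={p,v,w,f} U23={q,r,b} U34={s}
C dims 4,4; δ0: rk 3, SNF 1^3
Ȟ^0 = (4 − 3) − 0 = 1, so Ȟ^0 ≅ Z
Ȟ^1 = (4 − 0) − 3 = 1, so Ȟ^1 ≅ Z
Ȟ^2 = (0 − 0) − 0 = 0, so Ȟ^2 ≅ 0

Ȟ^0 ≅ Z,  Ȟ^1 ≅ Z,  Ȟ^2 ≅ 0


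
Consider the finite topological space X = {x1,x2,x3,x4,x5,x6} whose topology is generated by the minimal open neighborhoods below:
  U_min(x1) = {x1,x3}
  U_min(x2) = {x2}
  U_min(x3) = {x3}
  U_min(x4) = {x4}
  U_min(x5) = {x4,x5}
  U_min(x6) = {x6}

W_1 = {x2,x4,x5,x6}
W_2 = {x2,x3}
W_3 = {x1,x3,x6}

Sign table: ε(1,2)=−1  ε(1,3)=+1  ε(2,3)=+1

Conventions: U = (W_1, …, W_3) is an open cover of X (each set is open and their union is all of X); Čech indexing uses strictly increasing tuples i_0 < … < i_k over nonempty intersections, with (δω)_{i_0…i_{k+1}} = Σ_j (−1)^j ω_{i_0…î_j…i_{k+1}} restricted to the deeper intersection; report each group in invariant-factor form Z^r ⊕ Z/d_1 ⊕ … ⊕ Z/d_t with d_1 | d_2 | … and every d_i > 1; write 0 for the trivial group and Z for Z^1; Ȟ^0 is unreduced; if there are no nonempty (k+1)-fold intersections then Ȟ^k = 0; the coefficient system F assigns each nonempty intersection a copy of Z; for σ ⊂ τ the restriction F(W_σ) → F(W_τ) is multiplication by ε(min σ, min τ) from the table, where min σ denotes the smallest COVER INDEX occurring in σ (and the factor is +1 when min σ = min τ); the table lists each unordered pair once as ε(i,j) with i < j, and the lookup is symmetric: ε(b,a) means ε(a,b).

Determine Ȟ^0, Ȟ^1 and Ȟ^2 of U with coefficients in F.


nerve of the cover:
  W12={x2} W13={x6} W23={x3}
C dims 3,3; δ0: rk 3, SNF 1^2·2
Ȟ^0 = (3 − 3) − 0 = 0, so Ȟ^0 ≅ 0
Ȟ^1 = (3 − 0) − 3 = 0 plus torsion [2], so Ȟ^1 ≅ Z/2
Ȟ^2 = (0 − 0) − 0 = 0, so Ȟ^2 ≅ 0

Ȟ^0 = 0, Ȟ^1 = Z/2, Ȟ^2 = 0


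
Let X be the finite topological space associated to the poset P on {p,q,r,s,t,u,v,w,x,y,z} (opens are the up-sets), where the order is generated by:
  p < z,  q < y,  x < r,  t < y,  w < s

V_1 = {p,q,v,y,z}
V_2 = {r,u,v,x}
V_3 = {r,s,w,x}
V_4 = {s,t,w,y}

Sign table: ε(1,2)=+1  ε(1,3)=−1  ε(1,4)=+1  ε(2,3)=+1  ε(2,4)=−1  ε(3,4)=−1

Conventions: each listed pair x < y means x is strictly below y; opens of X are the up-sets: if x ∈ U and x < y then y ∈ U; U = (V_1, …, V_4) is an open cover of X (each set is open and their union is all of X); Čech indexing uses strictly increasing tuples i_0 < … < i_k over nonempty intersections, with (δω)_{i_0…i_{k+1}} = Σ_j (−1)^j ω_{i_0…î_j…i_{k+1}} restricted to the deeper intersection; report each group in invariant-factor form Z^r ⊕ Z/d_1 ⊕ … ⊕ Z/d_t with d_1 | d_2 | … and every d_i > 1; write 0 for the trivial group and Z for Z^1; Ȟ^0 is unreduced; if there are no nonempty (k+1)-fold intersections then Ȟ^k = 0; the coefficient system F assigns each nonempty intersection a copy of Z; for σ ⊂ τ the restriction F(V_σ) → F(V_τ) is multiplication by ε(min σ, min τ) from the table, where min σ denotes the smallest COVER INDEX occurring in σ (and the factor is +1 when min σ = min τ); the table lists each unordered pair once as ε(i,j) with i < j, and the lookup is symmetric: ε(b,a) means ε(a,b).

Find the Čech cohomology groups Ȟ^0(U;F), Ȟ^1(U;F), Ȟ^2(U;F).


nerve simplices:
  V12={v} V14={y} V23={r,x} V34={s,w}
C dims 4,4; δ0: rk 4, SNF 1^3·2
degree 0: 4−4−0 = 0 → Ȟ^0 ≅ 0
degree 1: 4−0−4 = 0 plus torsion [2] → Ȟ^1 ≅ Z/2
degree 2: 0−0−0 = 0 → Ȟ^2 ≅ 0

Ȟ^0 ≅ 0, Ȟ^1 ≅ Z/2 and Ȟ^2 ≅ 0


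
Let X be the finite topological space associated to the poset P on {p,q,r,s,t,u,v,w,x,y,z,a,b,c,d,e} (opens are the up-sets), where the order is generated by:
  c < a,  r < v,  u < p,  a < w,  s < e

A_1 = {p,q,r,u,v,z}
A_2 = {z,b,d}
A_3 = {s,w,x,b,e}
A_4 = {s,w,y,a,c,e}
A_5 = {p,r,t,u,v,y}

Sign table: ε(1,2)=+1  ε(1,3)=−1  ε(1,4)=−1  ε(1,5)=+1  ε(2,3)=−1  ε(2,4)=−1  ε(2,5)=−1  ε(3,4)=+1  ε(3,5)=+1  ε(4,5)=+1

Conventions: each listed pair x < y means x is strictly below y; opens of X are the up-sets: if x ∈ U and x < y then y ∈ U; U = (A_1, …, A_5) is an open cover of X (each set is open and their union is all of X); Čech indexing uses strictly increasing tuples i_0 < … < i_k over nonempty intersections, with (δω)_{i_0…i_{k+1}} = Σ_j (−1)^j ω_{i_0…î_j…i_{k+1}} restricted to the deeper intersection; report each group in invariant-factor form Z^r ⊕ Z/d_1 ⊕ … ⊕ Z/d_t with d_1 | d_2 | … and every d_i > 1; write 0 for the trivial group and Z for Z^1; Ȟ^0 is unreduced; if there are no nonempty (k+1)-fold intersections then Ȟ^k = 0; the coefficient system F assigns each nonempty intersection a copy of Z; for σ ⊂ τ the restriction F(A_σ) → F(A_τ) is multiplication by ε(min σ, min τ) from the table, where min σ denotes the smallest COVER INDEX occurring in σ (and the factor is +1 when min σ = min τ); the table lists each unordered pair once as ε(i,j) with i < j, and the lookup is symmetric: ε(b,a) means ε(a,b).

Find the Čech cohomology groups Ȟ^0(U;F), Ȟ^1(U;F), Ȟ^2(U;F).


Ȟ^0 = 0; Ȟ^1 = Z/2; Ȟ^2 = 0

nerve simplices:
  A12={z} A15={p,r,u,v} A23={b} A34={s,w,e} A45={y}
C dims 5,5; δ0: rk 5, SNF 1^4·2
degree 0: 5−5−0 = 0 → Ȟ^0 ≅ 0
degree 1: 5−0−5 = 0 plus torsion [2] → Ȟ^1 ≅ Z/2
degree 2: 0−0−0 = 0 → Ȟ^2 ≅ 0


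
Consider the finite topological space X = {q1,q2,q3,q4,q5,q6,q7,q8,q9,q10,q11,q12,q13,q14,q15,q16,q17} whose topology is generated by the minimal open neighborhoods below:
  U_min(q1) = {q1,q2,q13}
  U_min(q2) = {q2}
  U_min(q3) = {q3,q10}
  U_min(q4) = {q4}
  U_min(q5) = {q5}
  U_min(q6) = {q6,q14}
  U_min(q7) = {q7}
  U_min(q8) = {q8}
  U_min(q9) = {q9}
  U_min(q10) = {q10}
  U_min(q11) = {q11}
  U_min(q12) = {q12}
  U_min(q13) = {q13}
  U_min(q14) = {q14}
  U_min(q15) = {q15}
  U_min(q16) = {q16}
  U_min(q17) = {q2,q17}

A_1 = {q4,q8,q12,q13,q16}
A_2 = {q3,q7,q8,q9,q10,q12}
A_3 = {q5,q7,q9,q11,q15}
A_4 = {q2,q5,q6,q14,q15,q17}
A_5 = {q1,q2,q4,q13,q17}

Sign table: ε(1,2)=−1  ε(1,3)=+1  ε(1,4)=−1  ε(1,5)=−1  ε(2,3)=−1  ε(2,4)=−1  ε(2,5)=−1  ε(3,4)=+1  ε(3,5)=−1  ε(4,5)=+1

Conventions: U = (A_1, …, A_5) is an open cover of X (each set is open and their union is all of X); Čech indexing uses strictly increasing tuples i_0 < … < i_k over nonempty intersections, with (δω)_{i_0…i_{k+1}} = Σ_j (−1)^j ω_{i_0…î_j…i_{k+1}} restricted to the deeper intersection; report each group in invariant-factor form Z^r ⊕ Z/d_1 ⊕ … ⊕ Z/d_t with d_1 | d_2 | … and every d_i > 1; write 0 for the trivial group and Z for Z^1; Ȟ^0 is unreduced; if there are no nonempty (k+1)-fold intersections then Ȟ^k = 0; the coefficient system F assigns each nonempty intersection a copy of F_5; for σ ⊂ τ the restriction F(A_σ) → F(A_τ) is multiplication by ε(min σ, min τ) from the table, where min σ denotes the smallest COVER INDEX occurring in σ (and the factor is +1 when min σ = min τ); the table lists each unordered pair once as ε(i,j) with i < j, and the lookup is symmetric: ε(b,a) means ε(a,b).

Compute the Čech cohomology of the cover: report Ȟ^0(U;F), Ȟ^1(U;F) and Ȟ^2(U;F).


intersection data:
  A12={q8,q12} A15={q4,q13} A23={q7,q9} A34={q5,q15} A45={q2,q17}
C dims 5,5; δ0: rk_F5 5
Ȟ^0 = (5 − 5) − 0 = 0, so Ȟ^0 ≅ 0
Ȟ^1 = (5 − 0) − 5 = 0, so Ȟ^1 ≅ 0
Ȟ^2 = (0 − 0) − 0 = 0, so Ȟ^2 ≅ 0

Ȟ^0 ≅ 0; Ȟ^1 ≅ 0; Ȟ^2 ≅ 0


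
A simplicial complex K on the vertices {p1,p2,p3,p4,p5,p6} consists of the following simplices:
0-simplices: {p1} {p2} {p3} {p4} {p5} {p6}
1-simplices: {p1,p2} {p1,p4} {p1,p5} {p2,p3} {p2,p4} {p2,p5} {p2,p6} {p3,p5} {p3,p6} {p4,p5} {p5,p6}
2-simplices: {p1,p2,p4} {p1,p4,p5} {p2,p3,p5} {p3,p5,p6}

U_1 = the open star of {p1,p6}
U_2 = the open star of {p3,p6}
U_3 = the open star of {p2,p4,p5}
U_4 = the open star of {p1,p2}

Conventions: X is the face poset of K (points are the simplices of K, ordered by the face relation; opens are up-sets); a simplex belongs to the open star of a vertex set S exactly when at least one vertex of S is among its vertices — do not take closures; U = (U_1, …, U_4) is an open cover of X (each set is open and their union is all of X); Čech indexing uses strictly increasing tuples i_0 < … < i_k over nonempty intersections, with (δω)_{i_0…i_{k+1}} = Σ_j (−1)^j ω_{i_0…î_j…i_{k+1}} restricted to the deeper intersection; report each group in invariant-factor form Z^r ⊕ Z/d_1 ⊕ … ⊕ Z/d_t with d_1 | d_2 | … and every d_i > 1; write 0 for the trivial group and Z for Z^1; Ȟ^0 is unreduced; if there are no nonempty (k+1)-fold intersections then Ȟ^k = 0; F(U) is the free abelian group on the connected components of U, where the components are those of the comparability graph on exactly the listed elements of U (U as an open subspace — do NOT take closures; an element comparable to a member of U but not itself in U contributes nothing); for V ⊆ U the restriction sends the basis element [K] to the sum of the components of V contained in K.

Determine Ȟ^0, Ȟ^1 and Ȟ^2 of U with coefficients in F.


nonempty overlaps:
  U1={{p1},{p6},{p1,p2},{p1,p4},{p1,p5},{p2,p6},{p3,p6},{p5,p6},{p1,p2,p4},{p1,p4,p5},{p3,p5,p6}} U2={{p3},{p6},{p2,p3},{p2,p6},{p3,p5},{p3,p6},{p5,p6},{p2,p3,p5},{p3,p5,p6}} U3={{p2},{p4},{p5},{p1,p2},{p1,p4},{p1,p5},{p2,p3},{p2,p4},{p2,p5},{p2,p6},{p3,p5},{p4,p5},{p5,p6},{p1,p2,p4},{p1,p4,p5},{p2,p3,p5},{p3,p5,p6}} U4={{p1},{p2},{p1,p2},{p1,p4},{p1,p5},{p2,p3},{p2,p4},{p2,p5},{p2,p6},{p1,p2,p4},{p1,p4,p5},{p2,p3,p5}}
  U12={{p6},{p2,p6},{p3,p6},{p5,p6},{p3,p5,p6}} U13={{p1,p2},{p1,p4},{p1,p5},{p2,p6},{p5,p6},{p1,p2,p4},{p1,p4,p5},{p3,p5,p6}} U14={{p1},{p1,p2},{p1,p4},{p1,p5},{p2,p6},{p1,p2,p4},{p1,p4,p5}} U23={{p2,p3},{p2,p6},{p3,p5},{p5,p6},{p2,p3,p5},{p3,p5,p6}} U24={{p2,p3},{p2,p6},{p2,p3,p5}} U34={{p2},{p1,p2},{p1,p4},{p1,p5},{p2,p3},{p2,p4},{p2,p5},{p2,p6},{p1,p2,p4},{p1,p4,p5},{p2,p3,p5}}
  U123={{p2,p6},{p5,p6},{p3,p5,p6}} U124={{p2,p6}} U134={{p1,p2},{p1,p4},{p1,p5},{p2,p6},{p1,p2,p4},{p1,p4,p5}} U234={{p2,p3},{p2,p6},{p2,p3,p5}}
  U1234={{p2,p6}}
components per intersection:
  U1: {{p1},{p1,p2},{p1,p4},{p1,p5},{p1,p2,p4},{p1,p4,p5}} {{p6},{p2,p6},{p3,p6},{p5,p6},{p3,p5,p6}}
  U2: {{p3},{p6},{p2,p3},{p2,p6},{p3,p5},{p3,p6},{p5,p6},{p2,p3,p5},{p3,p5,p6}}
  U3: {{p2},{p4},{p5},{p1,p2},{p1,p4},{p1,p5},{p2,p3},{p2,p4},{p2,p5},{p2,p6},{p3,p5},{p4,p5},{p5,p6},{p1,p2,p4},{p1,p4,p5},{p2,p3,p5},{p3,p5,p6}}
  U4: {{p1},{p2},{p1,p2},{p1,p4},{p1,p5},{p2,p3},{p2,p4},{p2,p5},{p2,p6},{p1,p2,p4},{p1,p4,p5},{p2,p3,p5}}
  U12: {{p6},{p2,p6},{p3,p6},{p5,p6},{p3,p5,p6}}
  U13: {{p1,p2},{p1,p4},{p1,p5},{p1,p2,p4},{p1,p4,p5}} {{p2,p6}} {{p5,p6},{p3,p5,p6}}
  U14: {{p1},{p1,p2},{p1,p4},{p1,p5},{p1,p2,p4},{p1,p4,p5}} {{p2,p6}}
  U23: {{p2,p3},{p3,p5},{p5,p6},{p2,p3,p5},{p3,p5,p6}} {{p2,p6}}
  U24: {{p2,p3},{p2,p3,p5}} {{p2,p6}}
  U34: {{p2},{p1,p2},{p1,p4},{p1,p5},{p2,p3},{p2,p4},{p2,p5},{p2,p6},{p1,p2,p4},{p1,p4,p5},{p2,p3,p5}}
  U123: {{p2,p6}} {{p5,p6},{p3,p5,p6}}
  U124: {{p2,p6}}
  U134: {{p1,p2},{p1,p4},{p1,p5},{p1,p2,p4},{p1,p4,p5}} {{p2,p6}}
  U234: {{p2,p3},{p2,p3,p5}} {{p2,p6}}
  U1234: {{p2,p6}}
C dims 5,11,7,1; δ0: rk 4, SNF 1^4; δ1: rk 6, SNF 1^6; δ2: rk 1, SNF 1^1
degree 0: 5−4−0 = 1 → Ȟ^0 ≅ Z
degree 1: 11−6−4 = 1 → Ȟ^1 ≅ Z
degree 2: 7−1−6 = 0 → Ȟ^2 ≅ 0

Ȟ^0(U;F) ≅ Z,  Ȟ^1(U;F) ≅ Z,  Ȟ^2(U;F) ≅ 0


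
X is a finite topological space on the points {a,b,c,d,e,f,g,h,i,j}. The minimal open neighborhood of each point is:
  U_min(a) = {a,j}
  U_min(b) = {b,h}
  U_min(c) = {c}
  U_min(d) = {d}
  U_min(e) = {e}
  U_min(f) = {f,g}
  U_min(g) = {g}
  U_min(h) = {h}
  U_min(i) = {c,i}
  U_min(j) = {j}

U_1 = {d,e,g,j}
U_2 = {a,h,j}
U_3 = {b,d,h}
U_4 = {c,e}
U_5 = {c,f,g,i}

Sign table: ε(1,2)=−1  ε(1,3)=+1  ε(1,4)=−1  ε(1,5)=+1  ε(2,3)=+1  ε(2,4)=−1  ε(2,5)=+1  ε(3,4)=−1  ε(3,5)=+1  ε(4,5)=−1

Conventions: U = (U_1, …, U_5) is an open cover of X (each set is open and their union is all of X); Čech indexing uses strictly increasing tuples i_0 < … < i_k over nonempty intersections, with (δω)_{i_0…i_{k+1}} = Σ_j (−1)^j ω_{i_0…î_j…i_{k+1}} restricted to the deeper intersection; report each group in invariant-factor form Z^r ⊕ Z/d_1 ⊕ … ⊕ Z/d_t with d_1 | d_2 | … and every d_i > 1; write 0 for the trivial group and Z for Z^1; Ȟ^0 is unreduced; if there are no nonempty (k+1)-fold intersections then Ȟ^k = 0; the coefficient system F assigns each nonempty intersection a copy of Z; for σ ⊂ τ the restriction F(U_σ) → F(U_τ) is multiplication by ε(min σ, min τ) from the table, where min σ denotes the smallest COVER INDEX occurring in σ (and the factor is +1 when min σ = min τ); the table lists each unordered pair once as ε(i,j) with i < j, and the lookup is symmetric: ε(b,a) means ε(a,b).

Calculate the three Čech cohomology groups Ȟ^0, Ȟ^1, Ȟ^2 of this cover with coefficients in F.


Ȟ^0 ≅ 0,  Ȟ^1 ≅ Z ⊕ Z/2,  Ȟ^2 ≅ 0

nonempty overlaps:
  U12={j} U13={d} U14={e} U15={g} U23={h} U45={c}
C dims 5,6; δ0: rk 5, SNF 1^4·2
degree 0: 5−5−0 = 0 → Ȟ^0 ≅ 0
degree 1: 6−0−5 = 1 plus torsion [2] → Ȟ^1 ≅ Z ⊕ Z/2
degree 2: 0−0−0 = 0 → Ȟ^2 ≅ 0


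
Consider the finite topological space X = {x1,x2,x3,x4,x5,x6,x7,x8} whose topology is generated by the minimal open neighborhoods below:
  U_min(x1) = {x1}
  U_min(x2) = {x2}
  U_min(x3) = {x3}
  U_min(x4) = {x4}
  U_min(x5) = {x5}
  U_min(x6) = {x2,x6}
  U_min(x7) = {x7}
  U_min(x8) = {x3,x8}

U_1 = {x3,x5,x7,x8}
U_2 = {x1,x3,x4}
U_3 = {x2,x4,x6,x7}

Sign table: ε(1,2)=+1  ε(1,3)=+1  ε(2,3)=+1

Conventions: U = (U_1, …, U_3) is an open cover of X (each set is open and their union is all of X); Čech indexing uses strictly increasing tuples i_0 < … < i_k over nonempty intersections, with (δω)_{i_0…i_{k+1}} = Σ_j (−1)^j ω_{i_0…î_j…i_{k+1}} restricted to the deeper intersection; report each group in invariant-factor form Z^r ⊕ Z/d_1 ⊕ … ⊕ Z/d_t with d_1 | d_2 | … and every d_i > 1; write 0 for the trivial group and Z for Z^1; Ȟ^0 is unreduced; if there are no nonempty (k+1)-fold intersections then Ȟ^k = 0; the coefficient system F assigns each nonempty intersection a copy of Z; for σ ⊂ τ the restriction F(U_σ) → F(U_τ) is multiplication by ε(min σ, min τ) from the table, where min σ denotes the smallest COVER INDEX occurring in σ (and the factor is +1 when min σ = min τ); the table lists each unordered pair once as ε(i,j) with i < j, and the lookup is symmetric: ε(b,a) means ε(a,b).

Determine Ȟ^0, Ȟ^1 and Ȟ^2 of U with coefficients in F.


cover nerve:
  U12={x3} U13={x7} U23={x4}
C dims 3,3; δ0: rk 2, SNF 1^2
Ȟ^0: (3−2)−0=1 ⇒ Z
Ȟ^1: (3−0)−2=1 ⇒ Z
Ȟ^2: (0−0)−0=0 ⇒ 0

Ȟ^0 ≅ Z; Ȟ^1 ≅ Z; Ȟ^2 ≅ 0


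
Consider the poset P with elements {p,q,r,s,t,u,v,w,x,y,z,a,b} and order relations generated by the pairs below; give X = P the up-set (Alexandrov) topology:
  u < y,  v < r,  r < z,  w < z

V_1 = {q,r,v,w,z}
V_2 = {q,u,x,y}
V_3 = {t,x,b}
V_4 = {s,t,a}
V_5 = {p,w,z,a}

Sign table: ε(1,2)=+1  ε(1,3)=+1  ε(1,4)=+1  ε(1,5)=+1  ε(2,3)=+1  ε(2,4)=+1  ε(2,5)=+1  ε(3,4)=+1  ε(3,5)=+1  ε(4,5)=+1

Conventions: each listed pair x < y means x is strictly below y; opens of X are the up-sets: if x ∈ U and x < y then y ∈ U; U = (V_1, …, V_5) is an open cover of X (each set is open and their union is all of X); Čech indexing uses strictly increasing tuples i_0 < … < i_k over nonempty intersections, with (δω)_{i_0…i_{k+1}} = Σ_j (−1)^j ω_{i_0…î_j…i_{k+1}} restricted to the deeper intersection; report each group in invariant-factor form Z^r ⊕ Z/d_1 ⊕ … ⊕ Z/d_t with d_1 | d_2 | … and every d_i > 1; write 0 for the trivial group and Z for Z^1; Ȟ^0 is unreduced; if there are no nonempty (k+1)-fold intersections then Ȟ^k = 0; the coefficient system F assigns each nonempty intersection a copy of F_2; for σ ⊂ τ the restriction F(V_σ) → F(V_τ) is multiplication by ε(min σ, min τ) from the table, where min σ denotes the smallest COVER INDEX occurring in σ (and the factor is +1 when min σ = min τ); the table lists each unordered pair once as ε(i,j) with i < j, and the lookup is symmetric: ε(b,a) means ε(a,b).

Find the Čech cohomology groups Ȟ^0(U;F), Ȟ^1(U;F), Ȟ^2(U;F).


nonempty intersections:
  V12={q} V15={w,z} V23={x} V34={t} V45={a}
C dims 5,5; δ0: rk_F2 4
Ȟ^0: (5−4)−0=1 ⇒ Z/2
Ȟ^1: (5−0)−4=1 ⇒ Z/2
Ȟ^2: (0−0)−0=0 ⇒ 0

Ȟ^0 ≅ Z/2,  Ȟ^1 ≅ Z/2,  Ȟ^2 ≅ 0


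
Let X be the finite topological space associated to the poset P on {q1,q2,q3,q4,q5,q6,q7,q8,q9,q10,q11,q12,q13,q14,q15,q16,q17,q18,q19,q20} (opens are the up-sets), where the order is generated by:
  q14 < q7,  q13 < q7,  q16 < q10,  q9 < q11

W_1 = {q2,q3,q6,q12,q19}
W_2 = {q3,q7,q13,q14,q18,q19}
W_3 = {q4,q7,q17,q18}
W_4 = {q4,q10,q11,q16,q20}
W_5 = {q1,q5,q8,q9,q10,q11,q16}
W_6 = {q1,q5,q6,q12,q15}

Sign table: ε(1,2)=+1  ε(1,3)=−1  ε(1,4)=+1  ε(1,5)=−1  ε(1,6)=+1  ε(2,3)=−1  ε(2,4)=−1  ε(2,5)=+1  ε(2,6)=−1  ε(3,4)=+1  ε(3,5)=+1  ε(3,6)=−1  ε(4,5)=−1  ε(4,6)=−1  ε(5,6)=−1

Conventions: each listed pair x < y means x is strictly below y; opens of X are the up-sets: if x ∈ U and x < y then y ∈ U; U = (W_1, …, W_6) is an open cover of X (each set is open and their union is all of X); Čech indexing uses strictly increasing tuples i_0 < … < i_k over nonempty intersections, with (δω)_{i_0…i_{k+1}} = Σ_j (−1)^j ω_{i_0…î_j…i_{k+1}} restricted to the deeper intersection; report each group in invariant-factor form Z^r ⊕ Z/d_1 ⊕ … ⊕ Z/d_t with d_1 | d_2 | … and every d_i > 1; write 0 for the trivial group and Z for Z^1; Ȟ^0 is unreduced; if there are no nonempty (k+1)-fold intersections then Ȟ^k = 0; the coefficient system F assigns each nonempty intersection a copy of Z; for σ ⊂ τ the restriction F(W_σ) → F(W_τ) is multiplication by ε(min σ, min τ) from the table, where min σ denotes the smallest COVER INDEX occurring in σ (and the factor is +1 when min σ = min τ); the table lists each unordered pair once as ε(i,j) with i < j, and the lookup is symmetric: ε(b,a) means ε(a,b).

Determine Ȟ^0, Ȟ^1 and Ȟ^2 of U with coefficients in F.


nerve of the cover:
  W12={q3,q19} W16={q6,q12} W23={q7,q18} W34={q4} W45={q10,q11,q16} W56={q1,q5}
C dims 6,6; δ0: rk 6, SNF 1^5·2
Ȟ^0 = (6 − 6) − 0 = 0, so Ȟ^0 ≅ 0
Ȟ^1 = (6 − 0) − 6 = 0 plus torsion [2], so Ȟ^1 ≅ Z/2
Ȟ^2 = (0 − 0) − 0 = 0, so Ȟ^2 ≅ 0

Ȟ^0 = 0, Ȟ^1 = Z/2, Ȟ^2 = 0


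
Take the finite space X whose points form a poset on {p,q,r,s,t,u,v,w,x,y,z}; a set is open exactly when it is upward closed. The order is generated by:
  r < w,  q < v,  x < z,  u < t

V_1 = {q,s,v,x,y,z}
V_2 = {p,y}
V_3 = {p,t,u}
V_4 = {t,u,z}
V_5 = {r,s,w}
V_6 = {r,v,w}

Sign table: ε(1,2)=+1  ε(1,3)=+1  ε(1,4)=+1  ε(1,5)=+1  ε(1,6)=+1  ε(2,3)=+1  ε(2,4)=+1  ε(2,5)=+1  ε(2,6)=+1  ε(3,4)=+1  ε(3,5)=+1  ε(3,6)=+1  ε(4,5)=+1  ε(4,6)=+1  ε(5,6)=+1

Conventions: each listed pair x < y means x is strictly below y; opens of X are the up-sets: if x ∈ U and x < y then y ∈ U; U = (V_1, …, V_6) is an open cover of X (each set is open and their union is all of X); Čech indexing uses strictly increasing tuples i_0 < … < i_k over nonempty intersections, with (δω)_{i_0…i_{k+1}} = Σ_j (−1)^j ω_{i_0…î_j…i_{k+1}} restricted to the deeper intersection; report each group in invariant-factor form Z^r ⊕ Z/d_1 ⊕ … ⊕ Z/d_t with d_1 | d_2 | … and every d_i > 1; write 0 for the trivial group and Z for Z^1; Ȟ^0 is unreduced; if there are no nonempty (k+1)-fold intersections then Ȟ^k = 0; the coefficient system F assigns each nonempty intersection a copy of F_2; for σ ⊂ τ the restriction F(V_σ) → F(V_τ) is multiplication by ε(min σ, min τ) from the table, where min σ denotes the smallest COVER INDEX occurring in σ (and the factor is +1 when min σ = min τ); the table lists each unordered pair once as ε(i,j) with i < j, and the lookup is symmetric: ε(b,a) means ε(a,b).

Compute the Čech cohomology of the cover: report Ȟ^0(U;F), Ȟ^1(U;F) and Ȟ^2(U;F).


Ȟ^0 = Z/2; Ȟ^1 = Z/2 ⊕ Z/2; Ȟ^2 = 0

intersection data:
  V12={y} V14={z} V15={s} V16={v} V23={p} V34={t,u} V56={r,w}
C dims 6,7; δ0: rk_F2 5
Ȟ^0 = (6 − 5) − 0 = 1, so Ȟ^0 ≅ Z/2
Ȟ^1 = (7 − 0) − 5 = 2, so Ȟ^1 ≅ Z/2 ⊕ Z/2
Ȟ^2 = (0 − 0) − 0 = 0, so Ȟ^2 ≅ 0


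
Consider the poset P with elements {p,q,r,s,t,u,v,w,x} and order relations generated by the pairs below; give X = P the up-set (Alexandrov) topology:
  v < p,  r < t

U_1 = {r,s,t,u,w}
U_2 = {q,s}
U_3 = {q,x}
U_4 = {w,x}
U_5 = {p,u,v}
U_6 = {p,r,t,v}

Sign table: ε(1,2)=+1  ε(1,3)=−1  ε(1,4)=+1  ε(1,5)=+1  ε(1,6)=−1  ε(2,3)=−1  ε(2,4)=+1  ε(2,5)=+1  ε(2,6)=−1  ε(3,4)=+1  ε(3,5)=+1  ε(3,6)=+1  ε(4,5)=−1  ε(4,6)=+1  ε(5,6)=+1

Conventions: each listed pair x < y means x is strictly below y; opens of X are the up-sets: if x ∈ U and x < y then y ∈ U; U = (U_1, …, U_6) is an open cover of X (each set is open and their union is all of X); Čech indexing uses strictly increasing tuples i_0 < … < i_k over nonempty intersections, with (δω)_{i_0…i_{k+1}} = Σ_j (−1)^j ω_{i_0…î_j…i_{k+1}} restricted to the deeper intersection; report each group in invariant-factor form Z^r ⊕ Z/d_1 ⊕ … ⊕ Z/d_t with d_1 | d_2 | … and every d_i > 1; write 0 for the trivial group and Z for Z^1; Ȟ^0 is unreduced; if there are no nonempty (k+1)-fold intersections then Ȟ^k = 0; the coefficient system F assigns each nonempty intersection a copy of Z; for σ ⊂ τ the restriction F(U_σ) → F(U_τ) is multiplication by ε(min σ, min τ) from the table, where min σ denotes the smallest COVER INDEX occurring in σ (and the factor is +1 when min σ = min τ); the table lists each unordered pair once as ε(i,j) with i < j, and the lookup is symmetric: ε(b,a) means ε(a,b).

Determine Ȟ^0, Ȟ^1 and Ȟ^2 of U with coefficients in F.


intersection data:
  U12={s} U14={w} U15={u} U16={r,t} U23={q} U34={x} U56={p,v}
C dims 6,7; δ0: rk 6, SNF 1^5·2
Ȟ^0 = (6 − 6) − 0 = 0, so Ȟ^0 ≅ 0
Ȟ^1 = (7 − 0) − 6 = 1 plus torsion [2], so Ȟ^1 ≅ Z ⊕ Z/2
Ȟ^2 = (0 − 0) − 0 = 0, so Ȟ^2 ≅ 0

Ȟ^0 ≅ 0, Ȟ^1 ≅ Z ⊕ Z/2 and Ȟ^2 ≅ 0


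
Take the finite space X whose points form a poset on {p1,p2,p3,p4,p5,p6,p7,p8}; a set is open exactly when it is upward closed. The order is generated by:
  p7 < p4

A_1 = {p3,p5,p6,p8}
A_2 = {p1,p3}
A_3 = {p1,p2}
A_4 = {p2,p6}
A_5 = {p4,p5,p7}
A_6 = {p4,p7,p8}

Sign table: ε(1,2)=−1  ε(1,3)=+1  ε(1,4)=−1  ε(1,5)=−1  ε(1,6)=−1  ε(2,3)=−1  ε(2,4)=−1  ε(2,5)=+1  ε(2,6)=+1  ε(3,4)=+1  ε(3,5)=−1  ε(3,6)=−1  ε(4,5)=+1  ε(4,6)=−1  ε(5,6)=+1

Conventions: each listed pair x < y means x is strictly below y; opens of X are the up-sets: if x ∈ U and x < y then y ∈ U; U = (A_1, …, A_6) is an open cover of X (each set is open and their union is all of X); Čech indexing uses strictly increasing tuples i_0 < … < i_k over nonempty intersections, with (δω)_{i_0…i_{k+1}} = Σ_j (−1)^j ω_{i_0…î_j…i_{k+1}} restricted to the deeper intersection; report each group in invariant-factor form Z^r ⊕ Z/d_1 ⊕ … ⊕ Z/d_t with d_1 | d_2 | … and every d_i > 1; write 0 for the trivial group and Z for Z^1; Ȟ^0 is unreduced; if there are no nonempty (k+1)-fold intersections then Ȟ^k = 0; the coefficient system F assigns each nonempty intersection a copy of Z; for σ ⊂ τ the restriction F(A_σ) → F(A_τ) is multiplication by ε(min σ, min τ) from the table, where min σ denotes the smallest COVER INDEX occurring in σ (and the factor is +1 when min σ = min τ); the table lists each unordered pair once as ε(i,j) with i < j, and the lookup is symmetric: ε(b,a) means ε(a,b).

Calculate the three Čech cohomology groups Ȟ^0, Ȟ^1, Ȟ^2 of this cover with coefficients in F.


Ȟ^0(U;F) ≅ 0; Ȟ^1(U;F) ≅ Z ⊕ Z/2; Ȟ^2(U;F) ≅ 0

nerve simplices:
  A12={p3} A14={p6} A15={p5} A16={p8} A23={p1} A34={p2} A56={p4,p7}
C dims 6,7; δ0: rk 6, SNF 1^5·2
degree 0: 6−6−0 = 0 → Ȟ^0 ≅ 0
degree 1: 7−0−6 = 1 plus torsion [2] → Ȟ^1 ≅ Z ⊕ Z/2
degree 2: 0−0−0 = 0 → Ȟ^2 ≅ 0
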